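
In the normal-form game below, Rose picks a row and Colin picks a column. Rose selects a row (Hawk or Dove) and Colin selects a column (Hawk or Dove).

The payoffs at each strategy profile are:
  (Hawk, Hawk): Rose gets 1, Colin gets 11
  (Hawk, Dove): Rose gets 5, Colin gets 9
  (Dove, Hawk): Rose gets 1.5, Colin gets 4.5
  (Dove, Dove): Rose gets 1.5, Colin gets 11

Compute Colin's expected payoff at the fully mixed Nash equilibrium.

161/17

First find p, the probability Rose plays Hawk, from Colin's indifference between Hawk and Dove: 11p + 4.5(1−p) = 9p + 11(1−p), giving p = 13/17.
Since Colin is indifferent in equilibrium, Colin's expected payoff equals the payoff from either column against (13/17, 4/17). Using Hawk: 11(13/17) + 4.5(4/17) = 161/17.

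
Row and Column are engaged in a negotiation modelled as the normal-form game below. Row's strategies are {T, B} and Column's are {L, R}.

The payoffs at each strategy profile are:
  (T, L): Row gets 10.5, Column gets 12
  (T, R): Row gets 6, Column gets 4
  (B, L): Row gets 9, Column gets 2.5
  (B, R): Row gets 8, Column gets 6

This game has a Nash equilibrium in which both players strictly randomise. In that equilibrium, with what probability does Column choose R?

3/7

Let q be the probability that Column plays L. In a completely mixed equilibrium, Row must be indifferent between T and B.
Row's expected payoff from T is 10.5q + 6(1−q); from B it is 9q + 8(1−q).
Setting these equal: 4.5q + 6 = q + 8, so q = 4/7.
Therefore Column plays R with probability 1 − 4/7 = 3/7.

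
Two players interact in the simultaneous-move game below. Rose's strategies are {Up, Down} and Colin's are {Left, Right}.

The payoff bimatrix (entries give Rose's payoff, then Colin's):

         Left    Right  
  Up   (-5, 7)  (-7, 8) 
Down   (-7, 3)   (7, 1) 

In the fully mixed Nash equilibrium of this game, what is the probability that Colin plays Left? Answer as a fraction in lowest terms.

Let q be the probability that Colin plays Left. In a completely mixed equilibrium, Rose must be indifferent between Up and Down.
Rose's expected payoff from Up is −5q − 7(1−q); from Down it is −7q + 7(1−q).
Setting these equal: 2q − 7 = −14q + 7, so q = 7/8.

7/8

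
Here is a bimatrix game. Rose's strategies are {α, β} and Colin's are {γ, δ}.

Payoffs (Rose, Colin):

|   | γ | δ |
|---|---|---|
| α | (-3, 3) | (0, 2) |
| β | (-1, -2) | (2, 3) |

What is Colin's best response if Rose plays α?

Against α, Colin earns 3 from γ and 2 from δ.
So γ is the best response.

γ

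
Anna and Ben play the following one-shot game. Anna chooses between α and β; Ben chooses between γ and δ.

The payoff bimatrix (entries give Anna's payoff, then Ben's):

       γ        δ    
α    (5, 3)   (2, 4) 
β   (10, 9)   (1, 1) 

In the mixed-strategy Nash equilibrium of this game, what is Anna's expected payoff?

First find q, the probability Ben plays γ, from Anna's indifference between α and β: 5q + 2(1−q) = 10q + (1−q), giving q = 1/6.
Since Anna is indifferent in equilibrium, Anna's expected payoff equals the payoff from either row against (1/6, 5/6). Using α: 5(1/6) + 2(5/6) = 5/2.

5/2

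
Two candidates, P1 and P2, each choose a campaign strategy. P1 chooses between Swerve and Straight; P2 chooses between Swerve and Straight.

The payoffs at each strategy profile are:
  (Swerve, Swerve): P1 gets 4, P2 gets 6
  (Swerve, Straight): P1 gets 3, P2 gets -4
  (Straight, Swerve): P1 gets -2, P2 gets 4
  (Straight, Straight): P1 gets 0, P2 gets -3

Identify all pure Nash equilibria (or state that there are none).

(Swerve, Swerve): P1 gets 4 ≥ -2 from Straight, and P2 gets 6 ≥ -4 from Straight — Nash equilibrium.
(Swerve, Straight): P2 prefers Swerve (6 > -4) — not an equilibrium.
(Straight, Swerve): P1 prefers Swerve (4 > -2) — not an equilibrium.
(Straight, Straight): P1 prefers Swerve (3 > 0); P2 prefers Swerve (4 > -3) — not an equilibrium.

(Swerve, Swerve)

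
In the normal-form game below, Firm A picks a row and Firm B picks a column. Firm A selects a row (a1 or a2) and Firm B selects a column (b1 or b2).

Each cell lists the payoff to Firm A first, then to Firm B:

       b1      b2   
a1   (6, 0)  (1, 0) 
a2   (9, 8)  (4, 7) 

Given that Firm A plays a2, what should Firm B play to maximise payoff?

b1

Against a2, Firm B earns 8 from b1 and 7 from b2.
So b1 is the best response.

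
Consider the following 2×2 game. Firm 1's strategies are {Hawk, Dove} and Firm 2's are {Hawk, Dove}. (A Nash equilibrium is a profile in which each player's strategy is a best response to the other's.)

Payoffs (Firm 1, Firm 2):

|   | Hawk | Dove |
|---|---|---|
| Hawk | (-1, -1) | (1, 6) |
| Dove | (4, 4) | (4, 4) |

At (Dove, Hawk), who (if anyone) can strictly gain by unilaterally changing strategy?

Neither

Firm 1 at (Dove, Hawk) earns 4; deviating to Hawk yields -1 — not better.
Firm 2 earns 4; deviating to Dove yields 4 — not better.
Neither player can strictly improve; the profile is a Nash equilibrium.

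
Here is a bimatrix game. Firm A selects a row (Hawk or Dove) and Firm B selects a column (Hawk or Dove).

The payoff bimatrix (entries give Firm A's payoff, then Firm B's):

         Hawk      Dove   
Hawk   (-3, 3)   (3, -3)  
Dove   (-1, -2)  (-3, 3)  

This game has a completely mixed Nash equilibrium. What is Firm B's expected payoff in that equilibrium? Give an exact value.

First find x, the probability Firm A plays Hawk, from Firm B's indifference between Hawk and Dove: 3x − 2(1−x) = −3x + 3(1−x), giving x = 5/11.
Since Firm B is indifferent in equilibrium, Firm B's expected payoff equals the payoff from either column against (5/11, 6/11). Using Hawk: 3(5/11) − 2(6/11) = 3/11.

3/11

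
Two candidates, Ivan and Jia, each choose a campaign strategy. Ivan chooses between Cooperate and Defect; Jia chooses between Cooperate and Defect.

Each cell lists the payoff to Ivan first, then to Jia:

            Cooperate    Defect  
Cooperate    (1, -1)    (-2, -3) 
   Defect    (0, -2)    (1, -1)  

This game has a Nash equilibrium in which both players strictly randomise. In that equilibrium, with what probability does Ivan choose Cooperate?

Let p be the probability that Ivan plays Cooperate. In a completely mixed equilibrium, Jia must be indifferent between Cooperate and Defect.
Jia's expected payoff from Cooperate is −p − 2(1−p); from Defect it is −3p − (1−p).
Setting these equal: p − 2 = −2p − 1, so p = 1/3.

1/3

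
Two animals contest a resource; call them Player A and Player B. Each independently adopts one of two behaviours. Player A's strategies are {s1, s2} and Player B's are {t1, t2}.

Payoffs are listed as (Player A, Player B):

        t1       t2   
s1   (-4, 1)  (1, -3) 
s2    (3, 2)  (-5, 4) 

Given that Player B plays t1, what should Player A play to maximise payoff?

Against t1, Player A earns -4 from s1 and 3 from s2.
So s2 is the best response.

s2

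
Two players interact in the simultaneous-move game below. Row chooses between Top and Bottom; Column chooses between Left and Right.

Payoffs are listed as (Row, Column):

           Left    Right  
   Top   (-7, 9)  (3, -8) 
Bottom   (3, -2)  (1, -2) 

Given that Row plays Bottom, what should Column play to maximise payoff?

Against Bottom, Column earns -2 from Left and -2 from Right.
So either strategy is a best response.

either — both Left and Right are best responses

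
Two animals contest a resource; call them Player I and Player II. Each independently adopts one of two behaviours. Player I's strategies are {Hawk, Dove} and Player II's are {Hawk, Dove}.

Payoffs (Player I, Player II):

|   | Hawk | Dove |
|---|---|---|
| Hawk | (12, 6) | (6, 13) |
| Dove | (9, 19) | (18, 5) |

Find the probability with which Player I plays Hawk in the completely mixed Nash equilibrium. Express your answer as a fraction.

Let r be the probability that Player I plays Hawk. In a completely mixed equilibrium, Player II must be indifferent between Hawk and Dove.
Player II's expected payoff from Hawk is 6r + 19(1−r); from Dove it is 13r + 5(1−r).
Setting these equal: −13r + 19 = 8r + 5, so r = 2/3.

2/3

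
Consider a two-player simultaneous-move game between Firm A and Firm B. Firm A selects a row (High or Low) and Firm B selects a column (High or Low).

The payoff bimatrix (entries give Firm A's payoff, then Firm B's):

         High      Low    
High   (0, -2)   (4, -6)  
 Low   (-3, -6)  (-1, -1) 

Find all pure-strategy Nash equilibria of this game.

(High, High): Firm A gets 0 ≥ -3 from Low, and Firm B gets -2 ≥ -6 from Low — Nash equilibrium.
(High, Low): Firm B prefers High (-2 > -6) — not an equilibrium.
(Low, High): Firm A prefers High (0 > -3); Firm B prefers Low (-1 > -6) — not an equilibrium.
(Low, Low): Firm A prefers High (4 > -1) — not an equilibrium.

(High, High)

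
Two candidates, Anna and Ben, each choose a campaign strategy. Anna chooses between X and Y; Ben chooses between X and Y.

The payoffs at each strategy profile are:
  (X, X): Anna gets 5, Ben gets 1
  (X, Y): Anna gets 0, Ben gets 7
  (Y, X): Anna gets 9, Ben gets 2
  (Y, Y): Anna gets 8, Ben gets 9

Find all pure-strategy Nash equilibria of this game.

(X, X): Anna prefers Y (9 > 5); Ben prefers Y (7 > 1) — not an equilibrium.
(X, Y): Anna prefers Y (8 > 0) — not an equilibrium.
(Y, X): Ben prefers Y (9 > 2) — not an equilibrium.
(Y, Y): Anna gets 8 ≥ 0 from X, and Ben gets 9 ≥ 2 from X — Nash equilibrium.

(Y, Y)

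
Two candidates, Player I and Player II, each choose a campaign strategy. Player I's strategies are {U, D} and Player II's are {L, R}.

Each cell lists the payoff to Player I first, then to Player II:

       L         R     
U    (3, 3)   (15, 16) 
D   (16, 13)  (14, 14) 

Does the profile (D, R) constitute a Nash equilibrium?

No

At (D, R), Player I earns 14; switching to U would give 15, so Player I would deviate.
Player II earns 14; switching to L would give 13, so Player II has no profitable deviation.
Since at least one player can profitably deviate, this is not a Nash equilibrium.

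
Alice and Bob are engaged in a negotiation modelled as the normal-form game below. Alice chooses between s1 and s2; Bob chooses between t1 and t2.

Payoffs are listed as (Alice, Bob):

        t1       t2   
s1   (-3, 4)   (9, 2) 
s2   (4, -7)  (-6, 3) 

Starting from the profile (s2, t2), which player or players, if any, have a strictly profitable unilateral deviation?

Alice at (s2, t2) earns -6; deviating to s1 yields 9 — a strict improvement.
Bob earns 3; deviating to t1 yields -7 — not better.
Only Alice has a strictly profitable deviation.

Alice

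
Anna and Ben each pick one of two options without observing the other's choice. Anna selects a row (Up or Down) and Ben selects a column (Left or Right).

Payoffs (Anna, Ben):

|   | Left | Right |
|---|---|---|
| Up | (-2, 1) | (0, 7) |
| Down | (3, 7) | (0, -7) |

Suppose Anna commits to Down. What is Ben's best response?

Left

Against Down, Ben earns 7 from Left and -7 from Right.
So Left is the best response.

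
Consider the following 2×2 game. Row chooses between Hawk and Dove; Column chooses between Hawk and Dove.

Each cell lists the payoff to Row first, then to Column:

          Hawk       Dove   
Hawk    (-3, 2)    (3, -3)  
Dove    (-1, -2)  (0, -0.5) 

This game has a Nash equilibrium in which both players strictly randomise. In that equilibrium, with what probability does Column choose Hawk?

3/5

Let q be the probability that Column plays Hawk. In a completely mixed equilibrium, Row must be indifferent between Hawk and Dove.
Row's expected payoff from Hawk is −3q + 3(1−q); from Dove it is −q.
Setting these equal: −6q + 3 = −q, so q = 3/5.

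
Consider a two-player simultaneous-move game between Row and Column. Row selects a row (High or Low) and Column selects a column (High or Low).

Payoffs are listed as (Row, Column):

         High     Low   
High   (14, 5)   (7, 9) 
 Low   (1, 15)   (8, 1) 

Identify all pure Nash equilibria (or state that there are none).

none

(High, High): Column prefers Low (9 > 5) — not an equilibrium.
(High, Low): Row prefers Low (8 > 7) — not an equilibrium.
(Low, High): Row prefers High (14 > 1) — not an equilibrium.
(Low, Low): Column prefers High (15 > 1) — not an equilibrium.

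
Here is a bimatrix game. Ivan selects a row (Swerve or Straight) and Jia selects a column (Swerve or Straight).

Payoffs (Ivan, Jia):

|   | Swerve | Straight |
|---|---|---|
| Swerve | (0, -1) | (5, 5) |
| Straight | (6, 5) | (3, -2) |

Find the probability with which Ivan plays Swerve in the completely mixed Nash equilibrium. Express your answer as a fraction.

7/13

Let p be the probability that Ivan plays Swerve. In a completely mixed equilibrium, Jia must be indifferent between Swerve and Straight.
Jia's expected payoff from Swerve is −p + 5(1−p); from Straight it is 5p − 2(1−p).
Setting these equal: −6p + 5 = 7p − 2, so p = 7/13.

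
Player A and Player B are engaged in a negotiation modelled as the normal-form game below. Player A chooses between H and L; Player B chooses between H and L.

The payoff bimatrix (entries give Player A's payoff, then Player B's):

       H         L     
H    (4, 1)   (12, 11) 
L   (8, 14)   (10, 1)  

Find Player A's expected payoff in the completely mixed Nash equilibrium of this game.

First find y, the probability Player B plays H, from Player A's indifference between H and L: 4y + 12(1−y) = 8y + 10(1−y), giving y = 1/3.
Since Player A is indifferent in equilibrium, Player A's expected payoff equals the payoff from either row against (1/3, 2/3). Using H: 4(1/3) + 12(2/3) = 28/3.

28/3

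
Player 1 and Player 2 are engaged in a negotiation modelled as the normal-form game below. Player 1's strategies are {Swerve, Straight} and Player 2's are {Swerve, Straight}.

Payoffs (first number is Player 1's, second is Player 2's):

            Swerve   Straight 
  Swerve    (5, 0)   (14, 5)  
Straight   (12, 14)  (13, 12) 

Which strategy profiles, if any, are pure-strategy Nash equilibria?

(Swerve, Swerve): Player 1 prefers Straight (12 > 5); Player 2 prefers Straight (5 > 0) — not an equilibrium.
(Swerve, Straight): Player 1 gets 14 ≥ 13 from Straight, and Player 2 gets 5 ≥ 0 from Swerve — Nash equilibrium.
(Straight, Swerve): Player 1 gets 12 ≥ 5 from Swerve, and Player 2 gets 14 ≥ 12 from Straight — Nash equilibrium.
(Straight, Straight): Player 1 prefers Swerve (14 > 13); Player 2 prefers Swerve (14 > 12) — not an equilibrium.

(Swerve, Straight) and (Straight, Swerve)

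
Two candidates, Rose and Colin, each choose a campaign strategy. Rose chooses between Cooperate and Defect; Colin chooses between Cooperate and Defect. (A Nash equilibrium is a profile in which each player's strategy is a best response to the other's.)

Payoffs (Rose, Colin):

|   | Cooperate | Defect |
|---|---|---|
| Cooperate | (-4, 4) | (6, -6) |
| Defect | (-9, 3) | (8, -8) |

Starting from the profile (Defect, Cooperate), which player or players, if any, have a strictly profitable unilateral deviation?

Rose at (Defect, Cooperate) earns -9; deviating to Cooperate yields -4 — a strict improvement.
Colin earns 3; deviating to Defect yields -8 — not better.
Only Rose has a strictly profitable deviation.

Rose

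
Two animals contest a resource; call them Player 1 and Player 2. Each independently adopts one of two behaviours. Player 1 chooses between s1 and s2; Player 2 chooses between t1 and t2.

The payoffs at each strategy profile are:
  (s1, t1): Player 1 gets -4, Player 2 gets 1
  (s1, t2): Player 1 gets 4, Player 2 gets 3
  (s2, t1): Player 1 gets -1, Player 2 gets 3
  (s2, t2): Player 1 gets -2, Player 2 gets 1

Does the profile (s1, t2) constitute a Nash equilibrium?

At (s1, t2), Player 1 earns 4; switching to s2 would give -2, so Player 1 has no profitable deviation.
Player 2 earns 3; switching to t1 would give 1, so Player 2 has no profitable deviation.
Neither player can gain by a unilateral deviation, so this profile is a Nash equilibrium.

Yes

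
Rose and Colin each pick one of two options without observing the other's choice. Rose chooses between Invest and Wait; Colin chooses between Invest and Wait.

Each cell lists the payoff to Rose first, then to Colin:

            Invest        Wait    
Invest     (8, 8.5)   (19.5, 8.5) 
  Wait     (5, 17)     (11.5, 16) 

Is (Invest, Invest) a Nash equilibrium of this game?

Yes

At (Invest, Invest), Rose earns 8; switching to Wait would give 5, so Rose has no profitable deviation.
Colin earns 8.5; switching to Wait would give 8.5, so Colin has no profitable deviation.
Neither player can gain by a unilateral deviation, so this profile is a Nash equilibrium.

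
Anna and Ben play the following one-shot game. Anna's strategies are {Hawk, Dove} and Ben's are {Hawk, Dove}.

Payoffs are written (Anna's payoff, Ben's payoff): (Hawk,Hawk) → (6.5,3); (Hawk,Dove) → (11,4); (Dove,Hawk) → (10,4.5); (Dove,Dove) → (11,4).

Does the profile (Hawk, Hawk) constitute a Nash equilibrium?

No

At (Hawk, Hawk), Anna earns 6.5; switching to Dove would give 10, so Anna would deviate.
Ben earns 3; switching to Dove would give 4, so Ben would deviate.
Since at least one player can profitably deviate, this is not a Nash equilibrium.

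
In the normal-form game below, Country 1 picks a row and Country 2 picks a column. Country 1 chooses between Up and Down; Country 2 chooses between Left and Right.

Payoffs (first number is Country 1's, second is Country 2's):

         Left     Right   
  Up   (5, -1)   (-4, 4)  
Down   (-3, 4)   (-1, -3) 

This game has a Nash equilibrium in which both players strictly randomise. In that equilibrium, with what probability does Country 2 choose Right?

8/11

Let c be the probability that Country 2 plays Left. In a completely mixed equilibrium, Country 1 must be indifferent between Up and Down.
Country 1's expected payoff from Up is 5c − 4(1−c); from Down it is −3c − (1−c).
Setting these equal: 9c − 4 = −2c − 1, so c = 3/11.
Therefore Country 2 plays Right with probability 1 − 3/11 = 8/11.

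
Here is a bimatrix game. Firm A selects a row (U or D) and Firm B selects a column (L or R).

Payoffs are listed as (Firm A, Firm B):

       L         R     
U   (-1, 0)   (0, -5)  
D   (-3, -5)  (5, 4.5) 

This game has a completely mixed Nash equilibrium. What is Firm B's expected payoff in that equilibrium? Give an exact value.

First find x, the probability Firm A plays U, from Firm B's indifference between L and R: −5(1−x) = −5x + 4.5(1−x), giving x = 19/29.
Since Firm B is indifferent in equilibrium, Firm B's expected payoff equals the payoff from either column against (19/29, 10/29). Using L: −5(10/29) = -50/29.

-50/29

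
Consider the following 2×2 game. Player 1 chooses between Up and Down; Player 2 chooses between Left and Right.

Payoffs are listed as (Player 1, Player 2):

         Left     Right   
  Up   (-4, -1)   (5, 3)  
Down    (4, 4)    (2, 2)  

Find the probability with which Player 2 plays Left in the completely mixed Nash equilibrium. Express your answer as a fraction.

3/11

Let q be the probability that Player 2 plays Left. In a completely mixed equilibrium, Player 1 must be indifferent between Up and Down.
Player 1's expected payoff from Up is −4q + 5(1−q); from Down it is 4q + 2(1−q).
Setting these equal: −9q + 5 = 2q + 2, so q = 3/11.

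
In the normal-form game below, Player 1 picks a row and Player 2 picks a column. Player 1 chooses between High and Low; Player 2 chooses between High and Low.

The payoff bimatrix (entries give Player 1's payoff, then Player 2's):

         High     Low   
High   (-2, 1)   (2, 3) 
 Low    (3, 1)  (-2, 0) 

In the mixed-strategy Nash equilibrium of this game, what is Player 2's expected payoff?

First find p, the probability Player 1 plays High, from Player 2's indifference between High and Low: p + (1−p) = 3p, giving p = 1/3.
Since Player 2 is indifferent in equilibrium, Player 2's expected payoff equals the payoff from either column against (1/3, 2/3). Using High: (1/3) + (2/3) = 1.

1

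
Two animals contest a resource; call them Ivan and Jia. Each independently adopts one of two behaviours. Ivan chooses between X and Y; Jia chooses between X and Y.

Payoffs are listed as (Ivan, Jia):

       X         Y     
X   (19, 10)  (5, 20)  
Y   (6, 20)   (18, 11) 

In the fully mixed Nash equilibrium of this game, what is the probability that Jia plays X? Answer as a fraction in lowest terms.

1/2

Let q be the probability that Jia plays X. In a completely mixed equilibrium, Ivan must be indifferent between X and Y.
Ivan's expected payoff from X is 19q + 5(1−q); from Y it is 6q + 18(1−q).
Setting these equal: 14q + 5 = −12q + 18, so q = 1/2.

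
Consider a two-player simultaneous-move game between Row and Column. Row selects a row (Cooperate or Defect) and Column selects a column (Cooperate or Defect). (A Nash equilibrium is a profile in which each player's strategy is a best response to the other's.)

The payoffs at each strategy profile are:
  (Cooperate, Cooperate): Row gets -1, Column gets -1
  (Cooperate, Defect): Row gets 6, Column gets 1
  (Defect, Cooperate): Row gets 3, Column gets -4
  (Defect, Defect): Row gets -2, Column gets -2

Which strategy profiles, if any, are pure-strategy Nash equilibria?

(Cooperate, Defect)

(Cooperate, Cooperate): Row prefers Defect (3 > -1); Column prefers Defect (1 > -1) — not an equilibrium.
(Cooperate, Defect): Row gets 6 ≥ -2 from Defect, and Column gets 1 ≥ -1 from Cooperate — Nash equilibrium.
(Defect, Cooperate): Column prefers Defect (-2 > -4) — not an equilibrium.
(Defect, Defect): Row prefers Cooperate (6 > -2) — not an equilibrium.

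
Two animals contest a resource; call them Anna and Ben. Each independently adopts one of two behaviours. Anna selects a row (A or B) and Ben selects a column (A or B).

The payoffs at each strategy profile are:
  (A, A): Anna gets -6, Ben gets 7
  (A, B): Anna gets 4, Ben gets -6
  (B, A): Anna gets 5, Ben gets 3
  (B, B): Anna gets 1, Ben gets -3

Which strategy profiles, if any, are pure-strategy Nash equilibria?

(A, A): Anna prefers B (5 > -6) — not an equilibrium.
(A, B): Ben prefers A (7 > -6) — not an equilibrium.
(B, A): Anna gets 5 ≥ -6 from A, and Ben gets 3 ≥ -3 from B — Nash equilibrium.
(B, B): Anna prefers A (4 > 1); Ben prefers A (3 > -3) — not an equilibrium.

(B, A)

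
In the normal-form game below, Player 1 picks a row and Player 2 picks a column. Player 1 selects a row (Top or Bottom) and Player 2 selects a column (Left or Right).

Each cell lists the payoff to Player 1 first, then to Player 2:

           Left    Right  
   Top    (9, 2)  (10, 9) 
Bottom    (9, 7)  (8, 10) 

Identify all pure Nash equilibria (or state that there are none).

(Top, Right)

(Top, Left): Player 2 prefers Right (9 > 2) — not an equilibrium.
(Top, Right): Player 1 gets 10 ≥ 8 from Bottom, and Player 2 gets 9 ≥ 2 from Left — Nash equilibrium.
(Bottom, Left): Player 2 prefers Right (10 > 7) — not an equilibrium.
(Bottom, Right): Player 1 prefers Top (10 > 8) — not an equilibrium.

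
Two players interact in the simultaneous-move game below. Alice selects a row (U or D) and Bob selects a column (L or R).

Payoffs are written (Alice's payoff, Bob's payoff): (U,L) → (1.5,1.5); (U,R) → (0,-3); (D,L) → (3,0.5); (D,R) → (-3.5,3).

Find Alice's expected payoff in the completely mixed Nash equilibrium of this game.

First find q, the probability Bob plays L, from Alice's indifference between U and D: 1.5q = 3q − 3.5(1−q), giving q = 7/10.
Since Alice is indifferent in equilibrium, Alice's expected payoff equals the payoff from either row against (7/10, 3/10). Using U: 1.5(7/10) = 21/20.

21/20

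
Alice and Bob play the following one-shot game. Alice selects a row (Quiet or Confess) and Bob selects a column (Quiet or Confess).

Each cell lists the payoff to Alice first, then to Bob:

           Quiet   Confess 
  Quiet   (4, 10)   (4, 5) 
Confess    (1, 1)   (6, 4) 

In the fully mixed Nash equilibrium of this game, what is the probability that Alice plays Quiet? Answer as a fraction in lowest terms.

3/8

Let p be the probability that Alice plays Quiet. In a completely mixed equilibrium, Bob must be indifferent between Quiet and Confess.
Bob's expected payoff from Quiet is 10p + (1−p); from Confess it is 5p + 4(1−p).
Setting these equal: 9p + 1 = p + 4, so p = 3/8.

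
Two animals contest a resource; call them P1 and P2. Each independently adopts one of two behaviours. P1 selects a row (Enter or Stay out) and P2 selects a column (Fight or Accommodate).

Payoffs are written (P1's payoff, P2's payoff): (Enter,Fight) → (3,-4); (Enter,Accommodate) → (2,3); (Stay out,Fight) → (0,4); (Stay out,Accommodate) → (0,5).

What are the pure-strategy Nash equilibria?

(Enter, Accommodate)

(Enter, Fight): P2 prefers Accommodate (3 > -4) — not an equilibrium.
(Enter, Accommodate): P1 gets 2 ≥ 0 from Stay out, and P2 gets 3 ≥ -4 from Fight — Nash equilibrium.
(Stay out, Fight): P1 prefers Enter (3 > 0); P2 prefers Accommodate (5 > 4) — not an equilibrium.
(Stay out, Accommodate): P1 prefers Enter (2 > 0) — not an equilibrium.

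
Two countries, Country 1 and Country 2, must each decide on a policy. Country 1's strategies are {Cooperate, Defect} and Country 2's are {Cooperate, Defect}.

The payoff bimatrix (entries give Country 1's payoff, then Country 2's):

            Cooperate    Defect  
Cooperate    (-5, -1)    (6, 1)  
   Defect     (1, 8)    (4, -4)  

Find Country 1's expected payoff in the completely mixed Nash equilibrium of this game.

13/4

First find q, the probability Country 2 plays Cooperate, from Country 1's indifference between Cooperate and Defect: −5q + 6(1−q) = q + 4(1−q), giving q = 1/4.
Since Country 1 is indifferent in equilibrium, Country 1's expected payoff equals the payoff from either row against (1/4, 3/4). Using Cooperate: −5(1/4) + 6(3/4) = 13/4.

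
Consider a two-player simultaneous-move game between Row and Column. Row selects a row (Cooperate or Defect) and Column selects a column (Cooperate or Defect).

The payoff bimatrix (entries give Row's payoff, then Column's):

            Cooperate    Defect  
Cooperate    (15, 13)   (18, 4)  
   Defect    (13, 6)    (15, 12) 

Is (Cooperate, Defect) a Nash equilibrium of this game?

No

At (Cooperate, Defect), Row earns 18; switching to Defect would give 15, so Row has no profitable deviation.
Column earns 4; switching to Cooperate would give 13, so Column would deviate.
Since at least one player can profitably deviate, this is not a Nash equilibrium.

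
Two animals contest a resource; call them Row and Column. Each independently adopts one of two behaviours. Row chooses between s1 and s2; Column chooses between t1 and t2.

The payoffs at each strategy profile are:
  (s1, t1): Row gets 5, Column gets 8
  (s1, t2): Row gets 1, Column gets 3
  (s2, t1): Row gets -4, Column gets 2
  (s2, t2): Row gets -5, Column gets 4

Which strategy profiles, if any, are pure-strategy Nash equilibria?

(s1, t1)

(s1, t1): Row gets 5 ≥ -4 from s2, and Column gets 8 ≥ 3 from t2 — Nash equilibrium.
(s1, t2): Column prefers t1 (8 > 3) — not an equilibrium.
(s2, t1): Row prefers s1 (5 > -4); Column prefers t2 (4 > 2) — not an equilibrium.
(s2, t2): Row prefers s1 (1 > -5) — not an equilibrium.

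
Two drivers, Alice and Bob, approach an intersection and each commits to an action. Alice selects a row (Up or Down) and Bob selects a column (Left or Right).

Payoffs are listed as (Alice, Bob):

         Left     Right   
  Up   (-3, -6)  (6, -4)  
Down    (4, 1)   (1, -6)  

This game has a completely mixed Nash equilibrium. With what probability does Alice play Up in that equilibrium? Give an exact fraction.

Let x be the probability that Alice plays Up. In a completely mixed equilibrium, Bob must be indifferent between Left and Right.
Bob's expected payoff from Left is −6x + (1−x); from Right it is −4x − 6(1−x).
Setting these equal: −7x + 1 = 2x − 6, so x = 7/9.

7/9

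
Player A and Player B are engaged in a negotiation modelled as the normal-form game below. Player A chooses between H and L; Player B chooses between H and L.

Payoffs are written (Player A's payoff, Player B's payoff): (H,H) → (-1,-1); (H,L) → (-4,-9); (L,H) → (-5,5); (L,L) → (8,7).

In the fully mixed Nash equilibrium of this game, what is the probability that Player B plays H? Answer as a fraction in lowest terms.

3/4

Let c be the probability that Player B plays H. In a completely mixed equilibrium, Player A must be indifferent between H and L.
Player A's expected payoff from H is −c − 4(1−c); from L it is −5c + 8(1−c).
Setting these equal: 3c − 4 = −13c + 8, so c = 3/4.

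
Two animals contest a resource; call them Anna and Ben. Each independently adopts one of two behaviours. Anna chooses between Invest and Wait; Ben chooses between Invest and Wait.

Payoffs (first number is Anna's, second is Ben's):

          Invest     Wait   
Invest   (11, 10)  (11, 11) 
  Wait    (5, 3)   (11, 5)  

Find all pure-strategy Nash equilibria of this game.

(Invest, Invest): Ben prefers Wait (11 > 10) — not an equilibrium.
(Invest, Wait): Anna gets 11 ≥ 11 from Wait, and Ben gets 11 ≥ 10 from Invest — Nash equilibrium.
(Wait, Invest): Anna prefers Invest (11 > 5); Ben prefers Wait (5 > 3) — not an equilibrium.
(Wait, Wait): Anna gets 11 ≥ 11 from Invest, and Ben gets 5 ≥ 3 from Invest — Nash equilibrium.

(Invest, Wait) and (Wait, Wait)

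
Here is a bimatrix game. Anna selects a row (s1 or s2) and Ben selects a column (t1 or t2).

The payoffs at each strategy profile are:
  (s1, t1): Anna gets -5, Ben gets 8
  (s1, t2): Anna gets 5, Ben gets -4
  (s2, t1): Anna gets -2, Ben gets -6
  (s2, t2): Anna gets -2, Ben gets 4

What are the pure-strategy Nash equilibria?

none

(s1, t1): Anna prefers s2 (-2 > -5) — not an equilibrium.
(s1, t2): Ben prefers t1 (8 > -4) — not an equilibrium.
(s2, t1): Ben prefers t2 (4 > -6) — not an equilibrium.
(s2, t2): Anna prefers s1 (5 > -2) — not an equilibrium.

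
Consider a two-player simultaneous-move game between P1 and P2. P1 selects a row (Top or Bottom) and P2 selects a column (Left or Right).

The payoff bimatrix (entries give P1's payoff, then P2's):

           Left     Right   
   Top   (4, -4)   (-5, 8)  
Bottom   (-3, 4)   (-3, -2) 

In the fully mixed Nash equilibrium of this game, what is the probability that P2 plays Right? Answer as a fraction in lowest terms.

Let c be the probability that P2 plays Left. In a completely mixed equilibrium, P1 must be indifferent between Top and Bottom.
P1's expected payoff from Top is 4c − 5(1−c); from Bottom it is −3c − 3(1−c).
Setting these equal: 9c − 5 = -3, so c = 2/9.
Therefore P2 plays Right with probability 1 − 2/9 = 7/9.

7/9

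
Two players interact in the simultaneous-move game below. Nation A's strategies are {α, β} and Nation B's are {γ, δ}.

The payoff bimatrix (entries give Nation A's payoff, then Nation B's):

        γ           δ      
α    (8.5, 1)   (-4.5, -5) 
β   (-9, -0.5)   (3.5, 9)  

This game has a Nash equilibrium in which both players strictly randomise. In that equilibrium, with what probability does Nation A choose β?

12/31

Let r be the probability that Nation A plays α. In a completely mixed equilibrium, Nation B must be indifferent between γ and δ.
Nation B's expected payoff from γ is r − 0.5(1−r); from δ it is −5r + 9(1−r).
Setting these equal: 1.5r − 0.5 = −14r + 9, so r = 19/31.
Therefore Nation A plays β with probability 1 − 19/31 = 12/31.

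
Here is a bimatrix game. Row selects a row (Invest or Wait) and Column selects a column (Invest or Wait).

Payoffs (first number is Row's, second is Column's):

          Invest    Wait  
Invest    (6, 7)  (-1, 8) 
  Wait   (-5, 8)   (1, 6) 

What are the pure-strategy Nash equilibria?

(Invest, Invest): Column prefers Wait (8 > 7) — not an equilibrium.
(Invest, Wait): Row prefers Wait (1 > -1) — not an equilibrium.
(Wait, Invest): Row prefers Invest (6 > -5) — not an equilibrium.
(Wait, Wait): Column prefers Invest (8 > 6) — not an equilibrium.

none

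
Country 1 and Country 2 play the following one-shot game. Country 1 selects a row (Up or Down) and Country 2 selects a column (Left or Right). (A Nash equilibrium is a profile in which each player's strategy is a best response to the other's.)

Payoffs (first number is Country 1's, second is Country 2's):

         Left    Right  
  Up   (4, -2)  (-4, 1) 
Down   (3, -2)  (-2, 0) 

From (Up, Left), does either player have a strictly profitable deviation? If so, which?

Country 2

Country 1 at (Up, Left) earns 4; deviating to Down yields 3 — not better.
Country 2 earns -2; deviating to Right yields 1 — a strict improvement.
Only Country 2 has a strictly profitable deviation.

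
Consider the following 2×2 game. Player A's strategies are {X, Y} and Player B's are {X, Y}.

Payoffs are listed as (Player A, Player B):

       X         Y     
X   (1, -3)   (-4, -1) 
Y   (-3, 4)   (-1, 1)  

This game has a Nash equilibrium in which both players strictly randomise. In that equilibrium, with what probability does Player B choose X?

3/7

Let c be the probability that Player B plays X. In a completely mixed equilibrium, Player A must be indifferent between X and Y.
Player A's expected payoff from X is c − 4(1−c); from Y it is −3c − (1−c).
Setting these equal: 5c − 4 = −2c − 1, so c = 3/7.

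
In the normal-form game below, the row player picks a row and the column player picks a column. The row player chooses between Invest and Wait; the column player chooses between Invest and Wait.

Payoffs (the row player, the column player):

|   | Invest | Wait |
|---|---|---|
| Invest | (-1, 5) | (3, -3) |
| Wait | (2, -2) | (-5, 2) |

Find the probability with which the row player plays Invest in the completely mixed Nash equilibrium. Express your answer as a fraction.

1/3

Let p be the probability that the row player plays Invest. In a completely mixed equilibrium, the column player must be indifferent between Invest and Wait.
The column player's expected payoff from Invest is 5p − 2(1−p); from Wait it is −3p + 2(1−p).
Setting these equal: 7p − 2 = −5p + 2, so p = 1/3.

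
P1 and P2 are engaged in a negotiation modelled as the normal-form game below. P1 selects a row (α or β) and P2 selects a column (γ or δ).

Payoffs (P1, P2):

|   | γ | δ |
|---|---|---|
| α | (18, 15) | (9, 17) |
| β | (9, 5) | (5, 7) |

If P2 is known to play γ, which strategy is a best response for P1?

Against γ, P1 earns 18 from α and 9 from β.
So α is the best response.

α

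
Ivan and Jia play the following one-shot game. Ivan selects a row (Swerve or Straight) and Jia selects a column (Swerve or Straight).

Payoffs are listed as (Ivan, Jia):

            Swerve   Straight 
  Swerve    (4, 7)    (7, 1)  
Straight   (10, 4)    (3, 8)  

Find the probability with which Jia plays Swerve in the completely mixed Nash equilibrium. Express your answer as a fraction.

2/5

Let y be the probability that Jia plays Swerve. In a completely mixed equilibrium, Ivan must be indifferent between Swerve and Straight.
Ivan's expected payoff from Swerve is 4y + 7(1−y); from Straight it is 10y + 3(1−y).
Setting these equal: −3y + 7 = 7y + 3, so y = 2/5.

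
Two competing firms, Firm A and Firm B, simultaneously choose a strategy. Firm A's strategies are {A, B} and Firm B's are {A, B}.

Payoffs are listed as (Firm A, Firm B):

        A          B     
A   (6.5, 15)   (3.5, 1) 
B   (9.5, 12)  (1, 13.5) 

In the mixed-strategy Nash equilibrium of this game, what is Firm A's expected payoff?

107/22

First find y, the probability Firm B plays A, from Firm A's indifference between A and B: 6.5y + 3.5(1−y) = 9.5y + (1−y), giving y = 5/11.
Since Firm A is indifferent in equilibrium, Firm A's expected payoff equals the payoff from either row against (5/11, 6/11). Using A: 6.5(5/11) + 3.5(6/11) = 107/22.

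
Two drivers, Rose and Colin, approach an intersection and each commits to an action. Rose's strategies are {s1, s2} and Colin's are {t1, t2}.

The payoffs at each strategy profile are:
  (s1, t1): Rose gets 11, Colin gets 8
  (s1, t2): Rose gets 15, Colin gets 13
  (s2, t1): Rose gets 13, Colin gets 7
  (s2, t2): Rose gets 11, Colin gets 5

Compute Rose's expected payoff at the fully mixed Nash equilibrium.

37/3

First find y, the probability Colin plays t1, from Rose's indifference between s1 and s2: 11y + 15(1−y) = 13y + 11(1−y), giving y = 2/3.
Since Rose is indifferent in equilibrium, Rose's expected payoff equals the payoff from either row against (2/3, 1/3). Using s1: 11(2/3) + 15(1/3) = 37/3.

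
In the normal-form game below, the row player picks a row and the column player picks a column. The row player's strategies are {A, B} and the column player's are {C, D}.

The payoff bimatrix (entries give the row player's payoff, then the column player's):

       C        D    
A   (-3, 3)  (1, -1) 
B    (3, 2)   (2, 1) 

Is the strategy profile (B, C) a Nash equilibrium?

At (B, C), the row player earns 3; switching to A would give -3, so the row player has no profitable deviation.
The column player earns 2; switching to D would give 1, so the column player has no profitable deviation.
Neither player can gain by a unilateral deviation, so this profile is a Nash equilibrium.

Yes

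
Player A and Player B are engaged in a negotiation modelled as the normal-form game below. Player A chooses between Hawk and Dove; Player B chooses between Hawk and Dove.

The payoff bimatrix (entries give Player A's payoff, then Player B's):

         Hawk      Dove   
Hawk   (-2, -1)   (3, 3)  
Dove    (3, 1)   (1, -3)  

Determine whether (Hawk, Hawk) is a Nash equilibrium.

No

At (Hawk, Hawk), Player A earns -2; switching to Dove would give 3, so Player A would deviate.
Player B earns -1; switching to Dove would give 3, so Player B would deviate.
Since at least one player can profitably deviate, this is not a Nash equilibrium.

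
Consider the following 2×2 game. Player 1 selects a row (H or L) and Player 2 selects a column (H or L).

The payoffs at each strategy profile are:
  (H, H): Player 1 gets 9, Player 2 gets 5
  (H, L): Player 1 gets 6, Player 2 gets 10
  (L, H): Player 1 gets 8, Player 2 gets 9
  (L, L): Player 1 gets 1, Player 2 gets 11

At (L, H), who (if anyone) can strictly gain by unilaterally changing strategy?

Both

Player 1 at (L, H) earns 8; deviating to H yields 9 — a strict improvement.
Player 2 earns 9; deviating to L yields 11 — a strict improvement.
Both Player 1 and Player 2 have strictly profitable deviations.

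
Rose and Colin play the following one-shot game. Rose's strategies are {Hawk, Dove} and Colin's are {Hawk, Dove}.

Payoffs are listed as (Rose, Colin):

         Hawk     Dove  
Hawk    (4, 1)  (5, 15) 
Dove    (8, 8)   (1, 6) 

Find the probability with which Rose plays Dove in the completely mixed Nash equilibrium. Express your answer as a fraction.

7/8

Let x be the probability that Rose plays Hawk. In a completely mixed equilibrium, Colin must be indifferent between Hawk and Dove.
Colin's expected payoff from Hawk is x + 8(1−x); from Dove it is 15x + 6(1−x).
Setting these equal: −7x + 8 = 9x + 6, so x = 1/8.
Therefore Rose plays Dove with probability 1 − 1/8 = 7/8.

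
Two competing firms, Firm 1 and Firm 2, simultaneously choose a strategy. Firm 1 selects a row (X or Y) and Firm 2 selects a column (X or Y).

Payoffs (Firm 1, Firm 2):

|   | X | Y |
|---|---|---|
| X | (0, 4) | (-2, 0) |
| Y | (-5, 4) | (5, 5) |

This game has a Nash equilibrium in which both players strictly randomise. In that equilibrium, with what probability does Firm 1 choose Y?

Let p be the probability that Firm 1 plays X. In a completely mixed equilibrium, Firm 2 must be indifferent between X and Y.
Firm 2's expected payoff from X is 4p + 4(1−p); from Y it is 5(1−p).
Setting these equal: 4 = −5p + 5, so p = 1/5.
Therefore Firm 1 plays Y with probability 1 − 1/5 = 4/5.

4/5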